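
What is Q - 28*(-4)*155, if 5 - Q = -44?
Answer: 17409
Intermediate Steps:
Q = 49 (Q = 5 - 1*(-44) = 5 + 44 = 49)
Q - 28*(-4)*155 = 49 - 28*(-4)*155 = 49 + 112*155 = 49 + 17360 = 17409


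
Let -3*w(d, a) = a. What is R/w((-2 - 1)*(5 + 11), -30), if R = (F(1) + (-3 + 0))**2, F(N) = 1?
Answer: 2/5 ≈ 0.40000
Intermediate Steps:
w(d, a) = -a/3
R = 4 (R = (1 + (-3 + 0))**2 = (1 - 3)**2 = (-2)**2 = 4)
R/w((-2 - 1)*(5 + 11), -30) = 4/((-1/3*(-30))) = 4/10 = 4*(1/10) = 2/5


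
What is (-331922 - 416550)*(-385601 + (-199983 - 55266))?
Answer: 479658281200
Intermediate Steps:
(-331922 - 416550)*(-385601 + (-199983 - 55266)) = -748472*(-385601 - 255249) = -748472*(-640850) = 479658281200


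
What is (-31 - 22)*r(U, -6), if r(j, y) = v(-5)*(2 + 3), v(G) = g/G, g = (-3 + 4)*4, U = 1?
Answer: 212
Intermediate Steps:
g = 4 (g = 1*4 = 4)
v(G) = 4/G
r(j, y) = -4 (r(j, y) = (4/(-5))*(2 + 3) = (4*(-1/5))*5 = -4/5*5 = -4)
(-31 - 22)*r(U, -6) = (-31 - 22)*(-4) = -53*(-4) = 212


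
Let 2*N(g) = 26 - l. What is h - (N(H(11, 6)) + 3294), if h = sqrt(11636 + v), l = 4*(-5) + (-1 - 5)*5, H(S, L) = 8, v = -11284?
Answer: -3332 + 4*sqrt(22) ≈ -3313.2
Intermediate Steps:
l = -50 (l = -20 - 6*5 = -20 - 30 = -50)
N(g) = 38 (N(g) = (26 - 1*(-50))/2 = (26 + 50)/2 = (1/2)*76 = 38)
h = 4*sqrt(22) (h = sqrt(11636 - 11284) = sqrt(352) = 4*sqrt(22) ≈ 18.762)
h - (N(H(11, 6)) + 3294) = 4*sqrt(22) - (38 + 3294) = 4*sqrt(22) - 1*3332 = 4*sqrt(22) - 3332 = -3332 + 4*sqrt(22)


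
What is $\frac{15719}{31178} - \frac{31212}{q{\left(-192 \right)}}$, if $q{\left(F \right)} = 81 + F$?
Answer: $\frac{324957515}{1153586} \approx 281.69$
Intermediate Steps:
$\frac{15719}{31178} - \frac{31212}{q{\left(-192 \right)}} = \frac{15719}{31178} - \frac{31212}{81 - 192} = 15719 \cdot \frac{1}{31178} - \frac{31212}{-111} = \frac{15719}{31178} - - \frac{10404}{37} = \frac{15719}{31178} + \frac{10404}{37} = \frac{324957515}{1153586}$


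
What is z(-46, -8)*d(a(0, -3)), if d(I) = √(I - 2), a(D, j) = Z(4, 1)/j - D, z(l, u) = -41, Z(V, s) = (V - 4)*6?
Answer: -41*I*√2 ≈ -57.983*I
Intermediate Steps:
Z(V, s) = -24 + 6*V (Z(V, s) = (-4 + V)*6 = -24 + 6*V)
a(D, j) = -D (a(D, j) = (-24 + 6*4)/j - D = (-24 + 24)/j - D = 0/j - D = 0 - D = -D)
d(I) = √(-2 + I)
z(-46, -8)*d(a(0, -3)) = -41*√(-2 - 1*0) = -41*√(-2 + 0) = -41*I*√2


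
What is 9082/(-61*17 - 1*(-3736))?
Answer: 9082/2699 ≈ 3.3649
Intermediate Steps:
9082/(-61*17 - 1*(-3736)) = 9082/(-1037 + 3736) = 9082/2699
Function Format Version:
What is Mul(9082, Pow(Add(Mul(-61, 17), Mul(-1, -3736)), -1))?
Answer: Rational(9082, 2699) ≈ 3.3649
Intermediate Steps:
Mul(9082, Pow(Add(Mul(-61, 17), Mul(-1, -3736)), -1)) = Mul(9082, Pow(Add(-1037, 3736), -1)) = Mul(9082, Pow(2699, -1)) = Mul(9082, Rational(1, 2699)) = Rational(9082, 2699)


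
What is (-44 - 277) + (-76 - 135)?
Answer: -532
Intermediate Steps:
(-44 - 277) + (-76 - 135) = -321 - 211 = -532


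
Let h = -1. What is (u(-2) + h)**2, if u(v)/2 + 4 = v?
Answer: 169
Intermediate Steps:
u(v) = -8 + 2*v
(u(-2) + h)**2 = ((-8 + 2*(-2)) - 1)**2 = ((-8 - 4) - 1)**2 = (-12 - 1)**2 = (-13)**2 = 169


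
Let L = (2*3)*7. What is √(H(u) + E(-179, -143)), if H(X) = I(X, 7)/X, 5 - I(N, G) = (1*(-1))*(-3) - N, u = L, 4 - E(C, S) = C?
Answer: √81165/21 ≈ 13.566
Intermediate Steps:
E(C, S) = 4 - C
L = 42 (L = 6*7 = 42)
u = 42
I(N, G) = 2 + N (I(N, G) = 5 - ((1*(-1))*(-3) - N) = 5 - (-1*(-3) - N) = 5 - (3 - N) = 5 + (-3 + N) = 2 + N)
H(X) = (2 + X)/X
√(H(u) + E(-179, -143)) = √((2 + 42)/42 + (4 - 1*(-179))) = √((1/42)*44 + (4 + 179)) = √(22/21 + 183) = √(3865/21) = √81165/21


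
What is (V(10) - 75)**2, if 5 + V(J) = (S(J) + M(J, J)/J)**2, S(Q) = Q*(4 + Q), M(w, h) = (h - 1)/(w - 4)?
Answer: 61227635886481/160000 ≈ 3.8267e+8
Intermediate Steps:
M(w, h) = (-1 + h)/(-4 + w)
V(J) = -5 + (J*(4 + J) + (-1 + J)/(J*(-4 + J)))**2 (V(J) = -5 + (J*(4 + J) + ((-1 + J)/(-4 + J))/J)**2 = -5 + (J*(4 + J) + (-1 + J)/(J*(-4 + J)))**2)
(V(10) - 75)**2 = ((-5 + (-1 + 10 + 10**4 - 16*10**2)**2/(10**2*(-4 + 10)**2)) - 75)**2 = ((-5 + (1/100)*(-1 + 10 + 10000 - 16*100)**2/6**2) - 75)**2 = ((-5 + (1/100)*(1/36)*(-1 + 10 + 10000 - 1600)**2) - 75)**2 = ((-5 + (1/100)*(1/36)*8409**2) - 75)**2 = ((-5 + (1/100)*(1/36)*70711281) - 75)**2 = ((-5 + 7856809/400) - 75)**2 = (7854809/400 - 75)**2 = (7824809/400)**2 = 61227635886481/160000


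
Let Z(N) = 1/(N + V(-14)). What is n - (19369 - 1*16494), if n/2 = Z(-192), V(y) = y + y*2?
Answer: -336376/117 ≈ -2875.0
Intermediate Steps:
V(y) = 3*y (V(y) = y + 2*y = 3*y)
Z(N) = 1/(-42 + N) (Z(N) = 1/(N + 3*(-14)) = 1/(N - 42) = 1/(-42 + N))
n = -1/117 (n = 2/(-42 - 192) = 2/(-234) = 2*(-1/234) = -1/117 ≈ -0.0085470)
n - (19369 - 1*16494) = -1/117 - (19369 - 1*16494) = -1/117 - (19369 - 16494) = -1/117 - 1*2875 = -1/117 - 2875 = -336376/117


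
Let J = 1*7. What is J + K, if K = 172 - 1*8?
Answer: 171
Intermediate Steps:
J = 7
K = 164 (K = 172 - 8 = 164)
J + K = 7 + 164 = 171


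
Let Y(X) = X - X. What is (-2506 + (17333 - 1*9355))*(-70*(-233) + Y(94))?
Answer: 89248320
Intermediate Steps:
Y(X) = 0
(-2506 + (17333 - 1*9355))*(-70*(-233) + Y(94)) = (-2506 + (17333 - 1*9355))*(-70*(-233) + 0) = (-2506 + (17333 - 9355))*(16310 + 0) = (-2506 + 7978)*16310 = 5472*16310 = 89248320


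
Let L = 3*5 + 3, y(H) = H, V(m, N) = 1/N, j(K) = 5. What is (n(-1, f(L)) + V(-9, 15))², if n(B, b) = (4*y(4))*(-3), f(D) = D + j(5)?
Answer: 516961/225 ≈ 2297.6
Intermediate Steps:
L = 18 (L = 15 + 3 = 18)
f(D) = 5 + D (f(D) = D + 5 = 5 + D)
n(B, b) = -48 (n(B, b) = (4*4)*(-3) = 16*(-3) = -48)
(n(-1, f(L)) + V(-9, 15))² = (-48 + 1/15)² = (-719/15)² = 516961/225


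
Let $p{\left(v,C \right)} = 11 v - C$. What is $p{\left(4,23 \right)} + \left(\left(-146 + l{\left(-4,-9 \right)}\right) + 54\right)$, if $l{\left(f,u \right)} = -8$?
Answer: $-79$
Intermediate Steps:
$p{\left(v,C \right)} = - C + 11 v$
$p{\left(4,23 \right)} + \left(\left(-146 + l{\left(-4,-9 \right)}\right) + 54\right) = \left(\left(-1\right) 23 + 11 \cdot 4\right) + \left(\left(-146 - 8\right) + 54\right) = \left(-23 + 44\right) + \left(-154 + 54\right) = 21 - 100 = -79$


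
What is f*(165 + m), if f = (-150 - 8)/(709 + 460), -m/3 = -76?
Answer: -62094/1169 ≈ -53.117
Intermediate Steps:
m = 228 (m = -3*(-76) = 228)
f = -158/1169 ≈ -0.13516
f*(165 + m) = -158*(165 + 228)/1169 = -158/1169*393 = -62094/1169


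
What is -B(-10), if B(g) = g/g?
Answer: -1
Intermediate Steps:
B(g) = 1
-B(-10) = -1*1 = -1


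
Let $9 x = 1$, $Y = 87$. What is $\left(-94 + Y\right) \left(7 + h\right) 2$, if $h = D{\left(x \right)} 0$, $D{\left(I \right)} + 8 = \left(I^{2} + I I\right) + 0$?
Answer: $-98$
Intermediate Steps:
$x = \frac{1}{9}$ ($x = \frac{1}{9} \cdot 1 = \frac{1}{9} \approx 0.11111$)
$D{\left(I \right)} = -8 + 2 I^{2}$ ($D{\left(I \right)} = -8 + \left(\left(I^{2} + I I\right) + 0\right) = -8 + \left(\left(I^{2} + I^{2}\right) + 0\right) = -8 + \left(2 I^{2} + 0\right) = -8 + 2 I^{2}$)
$h = 0$ ($h = \left(-8 + \frac{2}{81}\right) 0 = \left(- \frac{646}{81}\right) 0 = 0$)
$\left(-94 + Y\right) \left(7 + h\right) 2 = \left(-94 + 87\right) \left(7 + 0\right) 2 = - 7 \cdot 7 \cdot 2 = \left(-7\right) 14 = -98$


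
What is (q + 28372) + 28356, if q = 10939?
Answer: 67667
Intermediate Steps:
(q + 28372) + 28356 = (10939 + 28372) + 28356 = 39311 + 28356 = 67667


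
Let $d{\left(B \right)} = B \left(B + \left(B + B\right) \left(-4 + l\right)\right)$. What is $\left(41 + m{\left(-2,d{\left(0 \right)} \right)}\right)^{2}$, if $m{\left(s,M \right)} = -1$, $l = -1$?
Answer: $1600$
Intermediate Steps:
$d{\left(B \right)} = - 9 B^{2}$ ($d{\left(B \right)} = B \left(B + \left(B + B\right) \left(-4 - 1\right)\right) = B \left(B + 2 B \left(-5\right)\right) = B \left(B - 10 B\right) = B \left(- 9 B\right) = - 9 B^{2}$)
$\left(41 + m{\left(-2,d{\left(0 \right)} \right)}\right)^{2} = \left(41 - 1\right)^{2} = 40^{2} = 1600$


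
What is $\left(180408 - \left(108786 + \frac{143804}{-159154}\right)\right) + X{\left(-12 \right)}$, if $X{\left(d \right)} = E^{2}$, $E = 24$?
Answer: $\frac{5745372148}{79577} \approx 72199.0$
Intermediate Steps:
$X{\left(d \right)} = 576$ ($X{\left(d \right)} = 24^{2} = 576$)
$\left(180408 - \left(108786 + \frac{143804}{-159154}\right)\right) + X{\left(-12 \right)} = \left(180408 - \left(108786 + \frac{143804}{-159154}\right)\right) + 576 = \left(180408 - \frac{8656791620}{79577}\right) + 576 = \frac{5699535796}{79577} + 576 = \frac{5745372148}{79577}$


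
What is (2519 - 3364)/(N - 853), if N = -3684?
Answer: 65/349 ≈ 0.18625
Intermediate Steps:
(2519 - 3364)/(N - 853) = (2519 - 3364)/(-3684 - 853) = -845/(-4537) = -845*(-1/4537) = 65/349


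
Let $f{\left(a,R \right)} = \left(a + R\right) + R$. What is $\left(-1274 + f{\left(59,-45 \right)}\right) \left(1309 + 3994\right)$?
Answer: $-6920415$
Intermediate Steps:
$f{\left(a,R \right)} = a + 2 R$ ($f{\left(a,R \right)} = \left(R + a\right) + R = a + 2 R$)
$\left(-1274 + f{\left(59,-45 \right)}\right) \left(1309 + 3994\right) = \left(-1274 + \left(59 + 2 \left(-45\right)\right)\right) \left(1309 + 3994\right) = \left(-1274 + \left(59 - 90\right)\right) 5303 = \left(-1274 - 31\right) 5303 = \left(-1305\right) 5303 = -6920415$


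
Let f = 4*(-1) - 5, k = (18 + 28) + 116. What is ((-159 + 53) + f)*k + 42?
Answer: -18588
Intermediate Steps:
k = 162 (k = 46 + 116 = 162)
f = -9 (f = -4 - 5 = -9)
((-159 + 53) + f)*k + 42 = ((-159 + 53) - 9)*162 + 42 = (-106 - 9)*162 + 42 = -115*162 + 42 = -18630 + 42 = -18588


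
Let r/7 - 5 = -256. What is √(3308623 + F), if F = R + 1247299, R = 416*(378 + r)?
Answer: √3982258 ≈ 1995.6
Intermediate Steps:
r = -1757 (r = 35 + 7*(-256) = 35 - 1792 = -1757)
R = -573664 (R = 416*(378 - 1757) = 416*(-1379) = -573664)
F = 673635 (F = -573664 + 1247299 = 673635)
√(3308623 + F) = √(3308623 + 673635) = √3982258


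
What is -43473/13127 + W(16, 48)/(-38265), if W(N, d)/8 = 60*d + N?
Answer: -1967620681/502304655 ≈ -3.9172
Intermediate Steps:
W(N, d) = 8*N + 480*d (W(N, d) = 8*(60*d + N) = 8*(N + 60*d) = 8*N + 480*d)
-43473/13127 + W(16, 48)/(-38265) = -43473/13127 + (8*16 + 480*48)/(-38265) = -43473*1/13127 + (128 + 23040)*(-1/38265) = -43473/13127 + 23168*(-1/38265) = -43473/13127 - 23168/38265 = -1967620681/502304655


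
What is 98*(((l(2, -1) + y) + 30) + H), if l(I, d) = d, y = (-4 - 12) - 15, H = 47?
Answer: 4410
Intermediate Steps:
y = -31 (y = -16 - 15 = -31)
98*(((l(2, -1) + y) + 30) + H) = 98*(((-1 - 31) + 30) + 47) = 98*((-32 + 30) + 47) = 98*(-2 + 47) = 98*45 = 4410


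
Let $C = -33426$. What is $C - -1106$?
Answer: $-32320$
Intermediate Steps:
$C - -1106 = -33426 - -1106 = -33426 + \left(1200 - 94\right) = -33426 + 1106 = -32320$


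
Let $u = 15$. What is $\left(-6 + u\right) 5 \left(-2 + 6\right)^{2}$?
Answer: $720$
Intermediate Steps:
$\left(-6 + u\right) 5 \left(-2 + 6\right)^{2} = \left(-6 + 15\right) 5 \left(-2 + 6\right)^{2} = 9 \cdot 5 \cdot 4^{2} = 45 \cdot 16 = 720$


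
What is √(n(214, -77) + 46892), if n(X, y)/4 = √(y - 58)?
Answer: 2*√(11723 + 3*I*√15) ≈ 216.55 + 0.10731*I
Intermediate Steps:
n(X, y) = 4*√(-58 + y) (n(X, y) = 4*√(y - 58) = 4*√(-58 + y))
√(n(214, -77) + 46892) = √(4*√(-58 - 77) + 46892) = √(4*√(-135) + 46892) = √(4*(3*I*√15) + 46892) = √(12*I*√15 + 46892) = √(46892 + 12*I*√15)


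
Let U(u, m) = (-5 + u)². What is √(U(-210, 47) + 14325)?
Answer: 5*√2422 ≈ 246.07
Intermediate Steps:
√(U(-210, 47) + 14325) = √((-5 - 210)² + 14325) = √((-215)² + 14325) = √(46225 + 14325) = √60550 = 5*√2422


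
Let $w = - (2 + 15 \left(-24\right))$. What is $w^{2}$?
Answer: $128164$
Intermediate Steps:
$w = 358$ ($w = - (2 - 360) = \left(-1\right) \left(-358\right) = 358$)
$w^{2} = 358^{2} = 128164$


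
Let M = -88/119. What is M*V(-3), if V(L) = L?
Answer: 264/119 ≈ 2.2185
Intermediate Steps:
M = -88/119 (M = -88*1/119 = -88/119 ≈ -0.73950)
M*V(-3) = -88/119*(-3) = 264/119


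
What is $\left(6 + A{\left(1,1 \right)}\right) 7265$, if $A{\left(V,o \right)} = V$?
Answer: $50855$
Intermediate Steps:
$\left(6 + A{\left(1,1 \right)}\right) 7265 = \left(6 + 1\right) 7265 = 7 \cdot 7265 = 50855$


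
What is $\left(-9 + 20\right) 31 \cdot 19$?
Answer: $6479$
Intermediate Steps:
$\left(-9 + 20\right) 31 \cdot 19 = 11 \cdot 31 \cdot 19 = 341 \cdot 19 = 6479$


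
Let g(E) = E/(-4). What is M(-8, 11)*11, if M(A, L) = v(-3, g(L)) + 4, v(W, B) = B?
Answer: 55/4 ≈ 13.750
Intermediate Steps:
g(E) = -E/4 (g(E) = E*(-1/4) = -E/4)
M(A, L) = 4 - L/4 (M(A, L) = -L/4 + 4 = 4 - L/4)
M(-8, 11)*11 = (4 - 1/4*11)*11 = (4 - 11/4)*11 = (5/4)*11 = 55/4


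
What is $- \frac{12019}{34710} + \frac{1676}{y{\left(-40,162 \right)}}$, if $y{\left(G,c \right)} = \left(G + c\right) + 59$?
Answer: $\frac{55998521}{6282510} \approx 8.9134$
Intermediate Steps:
$y{\left(G,c \right)} = 59 + G + c$
$- \frac{12019}{34710} + \frac{1676}{y{\left(-40,162 \right)}} = - \frac{12019}{34710} + \frac{1676}{59 - 40 + 162} = \left(-12019\right) \frac{1}{34710} + \frac{1676}{181} = - \frac{12019}{34710} + 1676 \cdot \frac{1}{181} = - \frac{12019}{34710} + \frac{1676}{181} = \frac{55998521}{6282510}$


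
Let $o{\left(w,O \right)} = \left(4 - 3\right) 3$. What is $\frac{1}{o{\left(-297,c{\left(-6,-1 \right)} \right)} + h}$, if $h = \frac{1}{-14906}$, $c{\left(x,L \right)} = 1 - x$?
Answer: $\frac{14906}{44717} \approx 0.33334$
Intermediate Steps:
$o{\left(w,O \right)} = 3$ ($o{\left(w,O \right)} = 1 \cdot 3 = 3$)
$h = - \frac{1}{14906} \approx -6.7087 \cdot 10^{-5}$
$\frac{1}{o{\left(-297,c{\left(-6,-1 \right)} \right)} + h} = \frac{1}{3 - \frac{1}{14906}} = \frac{1}{\frac{44717}{14906}} = \frac{14906}{44717}$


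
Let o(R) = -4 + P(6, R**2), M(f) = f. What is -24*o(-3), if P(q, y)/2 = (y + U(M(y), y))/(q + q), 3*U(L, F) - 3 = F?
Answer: 44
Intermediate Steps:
U(L, F) = 1 + F/3
P(q, y) = (1 + 4*y/3)/q (P(q, y) = 2*((y + (1 + y/3))/(q + q)) = 2*((1 + 4*y/3)/((2*q))) = 2*((1 + 4*y/3)*(1/(2*q))) = 2*((1 + 4*y/3)/(2*q)) = (1 + 4*y/3)/q)
o(R) = -23/6 + 2*R**2/9 (o(R) = -4 + (1/3)*(3 + 4*R**2)/6 = -4 + (1/3)*(1/6)*(3 + 4*R**2) = -4 + (1/6 + 2*R**2/9) = -23/6 + 2*R**2/9)
-24*o(-3) = -24*(-23/6 + (2/9)*(-3)**2) = -24*(-23/6 + (2/9)*9) = -24*(-23/6 + 2) = -24*(-11/6) = 44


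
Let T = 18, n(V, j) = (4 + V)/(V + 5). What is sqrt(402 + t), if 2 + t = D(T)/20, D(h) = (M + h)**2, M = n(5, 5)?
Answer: sqrt(4178605)/100 ≈ 20.442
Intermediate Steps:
n(V, j) = (4 + V)/(5 + V)
M = 9/10 (M = (4 + 5)/(5 + 5) = 9/10 ≈ 0.90000)
D(h) = (9/10 + h)**2
t = 31721/2000 (t = -2 + ((9 + 10*18)**2/100)/20 = -2 + ((9 + 180)**2/100)*(1/20) = -2 + ((1/100)*189**2)*(1/20) = -2 + ((1/100)*35721)*(1/20) = -2 + (35721/100)*(1/20) = -2 + 35721/2000 = 31721/2000 ≈ 15.861)
sqrt(402 + t) = sqrt(402 + 31721/2000) = sqrt(835721/2000) = sqrt(4178605)/100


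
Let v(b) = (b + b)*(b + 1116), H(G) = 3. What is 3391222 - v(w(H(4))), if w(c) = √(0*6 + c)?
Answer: 3391216 - 2232*√3 ≈ 3.3874e+6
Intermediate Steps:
w(c) = √c (w(c) = √(0 + c) = √c)
v(b) = 2*b*(1116 + b) (v(b) = (2*b)*(1116 + b) = 2*b*(1116 + b))
3391222 - v(w(H(4))) = 3391222 - 2*√3*(1116 + √3)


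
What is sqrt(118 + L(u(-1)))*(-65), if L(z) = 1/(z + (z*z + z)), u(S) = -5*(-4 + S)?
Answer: -13*sqrt(238953)/9 ≈ -706.08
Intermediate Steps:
u(S) = 20 - 5*S
L(z) = 1/(z**2 + 2*z) (L(z) = 1/(z + (z**2 + z)) = 1/(z + (z + z**2)) = 1/(z**2 + 2*z))
sqrt(118 + L(u(-1)))*(-65) = sqrt(118 + 1/((20 - 5*(-1))*(2 + (20 - 5*(-1)))))*(-65) = sqrt(118 + 1/((20 + 5)*(2 + (20 + 5))))*(-65) = sqrt(118 + 1/(25*(2 + 25)))*(-65) = sqrt(118 + (1/25)/27)*(-65) = sqrt(118 + (1/25)*(1/27))*(-65) = sqrt(118 + 1/675)*(-65) = sqrt(79651/675)*(-65) = (sqrt(238953)/45)*(-65) = -13*sqrt(238953)/9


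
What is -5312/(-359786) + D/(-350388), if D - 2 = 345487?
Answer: -20406807383/21010782828 ≈ -0.97125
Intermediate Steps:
D = 345489 (D = 2 + 345487 = 345489)
-5312/(-359786) + D/(-350388) = -5312/(-359786) + 345489/(-350388) = -5312*(-1/359786) + 345489*(-1/350388) = 2656/179893 - 115163/116796 = -20406807383/21010782828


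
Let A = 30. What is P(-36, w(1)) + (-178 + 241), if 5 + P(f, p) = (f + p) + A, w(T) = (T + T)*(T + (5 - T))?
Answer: 62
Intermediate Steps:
w(T) = 10*T (w(T) = (2*T)*5 = 10*T)
P(f, p) = 25 + f + p (P(f, p) = -5 + ((f + p) + 30) = -5 + (30 + f + p) = 25 + f + p)
P(-36, w(1)) + (-178 + 241) = (25 - 36 + 10*1) + (-178 + 241) = (25 - 36 + 10) + 63 = -1 + 63 = 62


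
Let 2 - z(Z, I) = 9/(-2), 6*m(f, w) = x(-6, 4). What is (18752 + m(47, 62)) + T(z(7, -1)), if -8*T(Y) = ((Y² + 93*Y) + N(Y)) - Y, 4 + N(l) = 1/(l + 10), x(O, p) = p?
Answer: 6572941/352 ≈ 18673.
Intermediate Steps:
m(f, w) = ⅔ (m(f, w) = (⅙)*4 = ⅔)
N(l) = -4 + 1/(10 + l) (N(l) = -4 + 1/(l + 10) = -4 + 1/(10 + l))
z(Z, I) = 13/2 (z(Z, I) = 2 - 9/(-2) = 2 - 9*(-1)/2 = 2 - 1*(-9/2) = 2 + 9/2 = 13/2)
T(Y) = -23*Y/2 - Y²/8 - (-39 - 4*Y)/(8*(10 + Y)) (T(Y) = -(((Y² + 93*Y) + (-39 - 4*Y)/(10 + Y)) - Y)/8 = -((Y² + 93*Y + (-39 - 4*Y)/(10 + Y)) - Y)/8 = -(Y² + 92*Y + (-39 - 4*Y)/(10 + Y))/8 = -23*Y/2 - Y²/8 - (-39 - 4*Y)/(8*(10 + Y)))
(18752 + m(47, 62)) + T(z(7, -1)) = (18752 + ⅔) + (39 - (13/2)³ - 916*13/2 - 102*(13/2)²)/(8*(10 + 13/2)) = 56258/3 + (39 - 1*2197/8 - 5954 - 102*169/4)/(8*(33/2)) = 56258/3 + (⅛)*(2/33)*(39 - 2197/8 - 5954 - 8619/2) = 56258/3 + (⅛)*(2/33)*(-83993/8) = 56258/3 - 83993/1056 = 6572941/352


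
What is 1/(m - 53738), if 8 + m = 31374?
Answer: -1/22372 ≈ -4.4699e-5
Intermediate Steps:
m = 31366 (m = -8 + 31374 = 31366)
1/(m - 53738) = 1/(31366 - 53738) = 1/(-22372) = -1/22372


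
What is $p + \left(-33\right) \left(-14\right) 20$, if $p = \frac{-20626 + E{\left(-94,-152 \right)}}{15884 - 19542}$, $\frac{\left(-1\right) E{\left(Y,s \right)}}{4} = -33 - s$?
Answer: $\frac{16910511}{1829} \approx 9245.8$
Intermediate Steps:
$E{\left(Y,s \right)} = 132 + 4 s$ ($E{\left(Y,s \right)} = - 4 \left(-33 - s\right) = 132 + 4 s$)
$p = \frac{10551}{1829}$ ($p = \frac{-20626 + \left(132 + 4 \left(-152\right)\right)}{15884 - 19542} = \frac{-20626 + \left(132 - 608\right)}{-3658} = \left(-20626 - 476\right) \left(- \frac{1}{3658}\right) = \left(-21102\right) \left(- \frac{1}{3658}\right) = \frac{10551}{1829} \approx 5.7687$)
$p + \left(-33\right) \left(-14\right) 20 = \frac{10551}{1829} + \left(-33\right) \left(-14\right) 20 = \frac{10551}{1829} + 462 \cdot 20 = \frac{10551}{1829} + 9240 = \frac{16910511}{1829}$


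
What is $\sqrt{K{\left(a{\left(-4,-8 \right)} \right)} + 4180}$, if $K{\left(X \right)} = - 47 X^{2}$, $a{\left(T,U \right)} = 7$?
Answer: $\sqrt{1877} \approx 43.324$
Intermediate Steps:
$\sqrt{K{\left(a{\left(-4,-8 \right)} \right)} + 4180} = \sqrt{- 47 \cdot 7^{2} + 4180} = \sqrt{\left(-47\right) 49 + 4180} = \sqrt{-2303 + 4180} = \sqrt{1877}$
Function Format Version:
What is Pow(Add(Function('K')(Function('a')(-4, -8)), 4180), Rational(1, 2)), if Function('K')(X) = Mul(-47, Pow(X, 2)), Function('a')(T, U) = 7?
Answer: Pow(1877, Rational(1, 2)) ≈ 43.324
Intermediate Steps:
Pow(Add(Function('K')(Function('a')(-4, -8)), 4180), Rational(1, 2)) = Pow(Add(Mul(-47, Pow(7, 2)), 4180), Rational(1, 2)) = Pow(Add(Mul(-47, 49), 4180), Rational(1, 2)) = Pow(Add(-2303, 4180), Rational(1, 2)) = Pow(1877, Rational(1, 2))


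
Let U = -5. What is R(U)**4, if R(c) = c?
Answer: 625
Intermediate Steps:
R(U)**4 = (-5)**4 = 625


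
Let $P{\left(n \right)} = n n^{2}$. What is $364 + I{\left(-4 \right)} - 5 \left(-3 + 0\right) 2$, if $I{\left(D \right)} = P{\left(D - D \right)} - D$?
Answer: $484$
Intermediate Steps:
$P{\left(n \right)} = n^{3}$
$I{\left(D \right)} = - D$ ($I{\left(D \right)} = \left(D - D\right)^{3} - D = 0^{3} - D = 0 - D = - D$)
$364 + I{\left(-4 \right)} - 5 \left(-3 + 0\right) 2 = 364 + \left(-1\right) \left(-4\right) - 5 \left(-3 + 0\right) 2 = 364 + 4 \left(-5\right) \left(-3\right) 2 = 364 + 4 \cdot 15 \cdot 2 = 364 + 4 \cdot 30 = 364 + 120 = 484$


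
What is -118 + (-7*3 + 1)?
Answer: -138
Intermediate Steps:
-118 + (-7*3 + 1) = -118 + (-21 + 1) = -118 - 20 = -138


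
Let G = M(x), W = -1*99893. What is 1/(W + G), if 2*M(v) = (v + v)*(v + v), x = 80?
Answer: -1/87093 ≈ -1.1482e-5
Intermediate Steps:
W = -99893
M(v) = 2*v² (M(v) = ((v + v)*(v + v))/2 = ((2*v)*(2*v))/2 = (4*v²)/2 = 2*v²)
G = 12800 (G = 2*80² = 2*6400 = 12800)
1/(W + G) = 1/(-99893 + 12800) = 1/(-87093) = -1/87093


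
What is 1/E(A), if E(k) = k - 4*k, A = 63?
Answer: -1/189 ≈ -0.0052910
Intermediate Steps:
E(k) = -3*k
1/E(A) = 1/(-3*63) = 1/(-189) = -1/189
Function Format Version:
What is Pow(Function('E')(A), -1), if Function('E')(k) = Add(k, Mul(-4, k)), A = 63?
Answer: Rational(-1, 189) ≈ -0.0052910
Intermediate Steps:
Function('E')(k) = Mul(-3, k)
Pow(Function('E')(A), -1) = Pow(Mul(-3, 63), -1) = Pow(-189, -1) = Rational(-1, 189)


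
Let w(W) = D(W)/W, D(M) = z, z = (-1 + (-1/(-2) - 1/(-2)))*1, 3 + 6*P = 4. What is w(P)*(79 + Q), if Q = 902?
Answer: 0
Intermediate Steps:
P = ⅙ (P = -½ + (⅙)*4 = -½ + ⅔ = ⅙ ≈ 0.16667)
z = 0 (z = (-1 + (-1*(-½) - 1*(-½)))*1 = (-1 + (½ + ½))*1 = (-1 + 1)*1 = 0*1 = 0)
D(M) = 0
w(W) = 0 (w(W) = 0/W = 0)
w(P)*(79 + Q) = 0*(79 + 902) = 0*981 = 0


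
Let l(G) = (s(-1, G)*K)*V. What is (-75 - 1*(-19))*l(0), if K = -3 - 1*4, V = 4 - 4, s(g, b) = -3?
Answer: 0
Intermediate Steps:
V = 0
K = -7 (K = -3 - 4 = -7)
l(G) = 0 (l(G) = -3*(-7)*0 = 21*0 = 0)
(-75 - 1*(-19))*l(0) = (-75 - 1*(-19))*0 = (-75 + 19)*0 = -56*0 = 0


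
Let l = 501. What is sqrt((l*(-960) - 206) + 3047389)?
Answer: sqrt(2566223) ≈ 1601.9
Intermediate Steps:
sqrt((l*(-960) - 206) + 3047389) = sqrt((501*(-960) - 206) + 3047389) = sqrt((-480960 - 206) + 3047389) = sqrt(-481166 + 3047389) = sqrt(2566223)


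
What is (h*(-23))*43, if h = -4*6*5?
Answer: 118680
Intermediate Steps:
h = -120 (h = -24*5 = -120)
(h*(-23))*43 = -120*(-23)*43 = 2760*43 = 118680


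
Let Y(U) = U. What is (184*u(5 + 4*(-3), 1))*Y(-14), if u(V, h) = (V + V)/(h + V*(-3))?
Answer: 18032/11 ≈ 1639.3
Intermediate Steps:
u(V, h) = 2*V/(h - 3*V) (u(V, h) = (2*V)/(h - 3*V) = 2*V/(h - 3*V))
(184*u(5 + 4*(-3), 1))*Y(-14) = (184*(2*(5 + 4*(-3))/(1 - 3*(5 + 4*(-3)))))*(-14) = (184*(2*(5 - 12)/(1 - 3*(5 - 12))))*(-14) = (184*(2*(-7)/(1 - 3*(-7))))*(-14) = (184*(2*(-7)/(1 + 21)))*(-14) = (184*(2*(-7)/22))*(-14) = (184*(2*(-7)*(1/22)))*(-14) = (184*(-7/11))*(-14) = -1288/11*(-14) = 18032/11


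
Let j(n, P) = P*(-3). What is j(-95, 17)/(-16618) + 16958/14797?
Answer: 282562691/245896546 ≈ 1.1491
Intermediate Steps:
j(n, P) = -3*P
j(-95, 17)/(-16618) + 16958/14797 = -3*17/(-16618) + 16958/14797 = -51*(-1/16618) + 16958*(1/14797) = 51/16618 + 16958/14797 = 282562691/245896546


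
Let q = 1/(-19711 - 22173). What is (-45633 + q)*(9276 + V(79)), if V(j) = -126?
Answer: -8744163521475/20942 ≈ -4.1754e+8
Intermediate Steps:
q = -1/41884 (q = 1/(-41884) = -1/41884 ≈ -2.3875e-5)
(-45633 + q)*(9276 + V(79)) = (-45633 - 1/41884)*(9276 - 126) = -1911292573/41884*9150 = -8744163521475/20942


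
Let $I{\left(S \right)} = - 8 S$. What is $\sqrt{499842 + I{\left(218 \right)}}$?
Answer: $\sqrt{498098} \approx 705.76$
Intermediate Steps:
$\sqrt{499842 + I{\left(218 \right)}} = \sqrt{499842 - 1744} = \sqrt{498098}$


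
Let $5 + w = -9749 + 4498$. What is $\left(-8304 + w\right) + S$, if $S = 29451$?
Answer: $15891$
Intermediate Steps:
$w = -5256$ ($w = -5 + \left(-9749 + 4498\right) = -5 - 5251 = -5256$)
$\left(-8304 + w\right) + S = \left(-8304 - 5256\right) + 29451 = -13560 + 29451 = 15891$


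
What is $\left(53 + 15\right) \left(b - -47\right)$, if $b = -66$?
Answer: $-1292$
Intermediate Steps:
$\left(53 + 15\right) \left(b - -47\right) = \left(53 + 15\right) \left(-66 - -47\right) = 68 \left(-66 + 47\right) = 68 \left(-19\right) = -1292$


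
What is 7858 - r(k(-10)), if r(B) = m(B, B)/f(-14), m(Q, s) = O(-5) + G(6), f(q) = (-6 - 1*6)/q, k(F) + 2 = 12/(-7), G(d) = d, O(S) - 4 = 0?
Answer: 23539/3 ≈ 7846.3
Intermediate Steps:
O(S) = 4 (O(S) = 4 + 0 = 4)
k(F) = -26/7 (k(F) = -2 + 12/(-7) = -2 + 12*(-1/7) = -2 - 12/7 = -26/7)
f(q) = -12/q (f(q) = (-6 - 6)/q = -12/q)
m(Q, s) = 10 (m(Q, s) = 4 + 6 = 10)
r(B) = 35/3 (r(B) = 10/((-12/(-14))) = 10/((-12*(-1/14))) = 10/(6/7) = 10*(7/6) = 35/3)
7858 - r(k(-10)) = 7858 - 1*35/3 = 7858 - 35/3 = 23539/3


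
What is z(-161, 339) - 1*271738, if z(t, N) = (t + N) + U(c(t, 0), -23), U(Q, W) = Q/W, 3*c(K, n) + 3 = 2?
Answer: -18737639/69 ≈ -2.7156e+5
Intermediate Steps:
c(K, n) = -⅓ (c(K, n) = -1 + (⅓)*2 = -1 + ⅔ = -⅓)
z(t, N) = 1/69 + N + t (z(t, N) = (t + N) - ⅓/(-23) = (N + t) - ⅓*(-1/23) = (N + t) + 1/69 = 1/69 + N + t)
z(-161, 339) - 1*271738 = (1/69 + 339 - 161) - 1*271738 = 12283/69 - 271738 = -18737639/69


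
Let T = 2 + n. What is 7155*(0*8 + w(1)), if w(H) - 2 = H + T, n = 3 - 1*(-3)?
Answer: 78705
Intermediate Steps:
n = 6 (n = 3 + 3 = 6)
T = 8 (T = 2 + 6 = 8)
w(H) = 10 + H (w(H) = 2 + (H + 8) = 2 + (8 + H) = 10 + H)
7155*(0*8 + w(1)) = 7155*(0*8 + (10 + 1)) = 7155*(0 + 11) = 7155*11 = 78705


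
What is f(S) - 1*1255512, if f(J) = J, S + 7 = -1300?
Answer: -1256819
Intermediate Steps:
S = -1307 (S = -7 - 1300 = -1307)
f(S) - 1*1255512 = -1307 - 1*1255512 = -1307 - 1255512 = -1256819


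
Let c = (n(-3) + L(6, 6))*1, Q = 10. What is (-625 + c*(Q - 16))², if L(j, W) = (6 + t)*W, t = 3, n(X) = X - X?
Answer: 900601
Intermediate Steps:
n(X) = 0
L(j, W) = 9*W (L(j, W) = (6 + 3)*W = 9*W)
c = 54 (c = (0 + 9*6)*1 = (0 + 54)*1 = 54*1 = 54)
(-625 + c*(Q - 16))² = (-625 + 54*(10 - 16))² = (-625 + 54*(-6))² = (-625 - 324)² = (-949)² = 900601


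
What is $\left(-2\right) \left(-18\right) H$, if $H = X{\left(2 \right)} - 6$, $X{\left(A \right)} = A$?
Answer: $-144$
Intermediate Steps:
$H = -4$ ($H = 2 - 6 = -4$)
$\left(-2\right) \left(-18\right) H = \left(-2\right) \left(-18\right) \left(-4\right) = 36 \left(-4\right) = -144$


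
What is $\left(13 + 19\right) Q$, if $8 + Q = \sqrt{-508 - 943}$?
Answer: $-256 + 32 i \sqrt{1451} \approx -256.0 + 1218.9 i$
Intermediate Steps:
$Q = -8 + i \sqrt{1451}$ ($Q = -8 + \sqrt{-508 - 943} = -8 + \sqrt{-1451} = -8 + i \sqrt{1451} \approx -8.0 + 38.092 i$)
$\left(13 + 19\right) Q = \left(13 + 19\right) \left(-8 + i \sqrt{1451}\right) = 32 \left(-8 + i \sqrt{1451}\right) = -256 + 32 i \sqrt{1451}$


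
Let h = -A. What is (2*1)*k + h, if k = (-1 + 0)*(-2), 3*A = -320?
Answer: 332/3 ≈ 110.67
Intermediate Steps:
A = -320/3 (A = (1/3)*(-320) = -320/3 ≈ -106.67)
h = 320/3 (h = -1*(-320/3) = 320/3 ≈ 106.67)
k = 2 (k = -1*(-2) = 2)
(2*1)*k + h = (2*1)*2 + 320/3 = 2*2 + 320/3 = 4 + 320/3 = 332/3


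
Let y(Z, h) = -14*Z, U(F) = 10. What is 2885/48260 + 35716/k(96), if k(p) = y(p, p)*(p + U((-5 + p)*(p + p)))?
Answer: -16408069/85941408 ≈ -0.19092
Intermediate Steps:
k(p) = -14*p*(10 + p) (k(p) = (-14*p)*(p + 10) = (-14*p)*(10 + p) = -14*p*(10 + p))
2885/48260 + 35716/k(96) = 2885/48260 + 35716/((-14*96*(10 + 96))) = 2885*(1/48260) + 35716/((-14*96*106)) = 577/9652 + 35716/(-142464) = 577/9652 + 35716*(-1/142464) = 577/9652 - 8929/35616 = -16408069/85941408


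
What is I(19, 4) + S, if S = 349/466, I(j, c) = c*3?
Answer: 5941/466 ≈ 12.749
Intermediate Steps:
I(j, c) = 3*c
S = 349/466 (S = 349*(1/466) = 349/466 ≈ 0.74893)
I(19, 4) + S = 3*4 + 349/466 = 12 + 349/466 = 5941/466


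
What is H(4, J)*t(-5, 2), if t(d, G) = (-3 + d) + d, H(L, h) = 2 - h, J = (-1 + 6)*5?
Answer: 299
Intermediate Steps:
J = 25 (J = 5*5 = 25)
t(d, G) = -3 + 2*d
H(4, J)*t(-5, 2) = (2 - 1*25)*(-3 + 2*(-5)) = (2 - 25)*(-3 - 10) = -23*(-13) = 299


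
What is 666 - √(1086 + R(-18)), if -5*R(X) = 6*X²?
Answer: 666 - √17430/5 ≈ 639.60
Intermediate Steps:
R(X) = -6*X²/5
666 - √(1086 + R(-18)) = 666 - √(1086 - 6/5*(-18)²) = 666 - √(1086 - 6/5*324) = 666 - √(1086 - 1944/5) = 666 - √(3486/5) = 666 - √17430/5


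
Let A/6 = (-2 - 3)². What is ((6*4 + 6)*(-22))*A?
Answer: -99000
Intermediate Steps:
A = 150 (A = 6*(-2 - 3)² = 6*(-5)² = 6*25 = 150)
((6*4 + 6)*(-22))*A = ((6*4 + 6)*(-22))*150 = ((24 + 6)*(-22))*150 = (30*(-22))*150 = -660*150 = -99000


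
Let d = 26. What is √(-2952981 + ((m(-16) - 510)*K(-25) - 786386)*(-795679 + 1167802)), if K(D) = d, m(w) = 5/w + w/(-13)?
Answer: 3*I*√528996865782/4 ≈ 5.4549e+5*I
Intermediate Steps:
m(w) = 5/w - w/13 (m(w) = 5/w + w*(-1/13) = 5/w - w/13)
K(D) = 26
√(-2952981 + ((m(-16) - 510)*K(-25) - 786386)*(-795679 + 1167802)) = √(-2952981 + (((5/(-16) - 1/13*(-16)) - 510)*26 - 786386)*(-795679 + 1167802)) = √(-2952981 + (((5*(-1/16) + 16/13) - 510)*26 - 786386)*372123) = √(-2952981 + (((-5/16 + 16/13) - 510)*26 - 786386)*372123) = √(-2952981 + ((191/208 - 510)*26 - 786386)*372123) = √(-2952981 + (-105889/208*26 - 786386)*372123) = √(-2952981 + (-105889/8 - 786386)*372123) = √(-2952981 - 6396977/8*372123) = √(-2952981 - 2380462272171/8) = √(-2380485896019/8) = 3*I*√528996865782/4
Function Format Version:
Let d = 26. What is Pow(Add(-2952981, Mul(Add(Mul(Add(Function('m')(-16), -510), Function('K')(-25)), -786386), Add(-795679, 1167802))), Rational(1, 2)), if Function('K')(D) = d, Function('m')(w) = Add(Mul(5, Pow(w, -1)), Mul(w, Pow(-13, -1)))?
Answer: Mul(Rational(3, 4), I, Pow(528996865782, Rational(1, 2))) ≈ Mul(5.4549e+5, I)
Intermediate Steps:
Function('m')(w) = Add(Mul(5, Pow(w, -1)), Mul(Rational(-1, 13), w)) (Function('m')(w) = Add(Mul(5, Pow(w, -1)), Mul(w, Rational(-1, 13))) = Add(Mul(5, Pow(w, -1)), Mul(Rational(-1, 13), w)))
Function('K')(D) = 26
Pow(Add(-2952981, Mul(Add(Mul(Add(Function('m')(-16), -510), Function('K')(-25)), -786386), Add(-795679, 1167802))), Rational(1, 2)) = Pow(Add(-2952981, Mul(Add(Mul(Add(Add(Mul(5, Pow(-16, -1)), Mul(Rational(-1, 13), -16)), -510), 26), -786386), Add(-795679, 1167802))), Rational(1, 2)) = Pow(Add(-2952981, Mul(Add(Mul(Add(Add(Mul(5, Rational(-1, 16)), Rational(16, 13)), -510), 26), -786386), 372123)), Rational(1, 2)) = Pow(Add(-2952981, Mul(Add(Mul(Add(Add(Rational(-5, 16), Rational(16, 13)), -510), 26), -786386), 372123)), Rational(1, 2)) = Pow(Add(-2952981, Mul(Add(Mul(Add(Rational(191, 208), -510), 26), -786386), 372123)), Rational(1, 2)) = Pow(Add(-2952981, Mul(Add(Mul(Rational(-105889, 208), 26), -786386), 372123)), Rational(1, 2)) = Pow(Add(-2952981, Mul(Add(Rational(-105889, 8), -786386), 372123)), Rational(1, 2)) = Pow(Add(-2952981, Mul(Rational(-6396977, 8), 372123)), Rational(1, 2)) = Pow(Add(-2952981, Rational(-2380462272171, 8)), Rational(1, 2)) = Pow(Rational(-2380485896019, 8), Rational(1, 2)) = Mul(Rational(3, 4), I, Pow(528996865782, Rational(1, 2)))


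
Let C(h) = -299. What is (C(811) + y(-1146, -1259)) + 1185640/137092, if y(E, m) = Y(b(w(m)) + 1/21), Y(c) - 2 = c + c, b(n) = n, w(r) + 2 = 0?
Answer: -210346477/719733 ≈ -292.26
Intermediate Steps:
w(r) = -2 (w(r) = -2 + 0 = -2)
Y(c) = 2 + 2*c (Y(c) = 2 + (c + c) = 2 + 2*c)
y(E, m) = -40/21 (y(E, m) = 2 + 2*(-2 + 1/21) = 2 + 2*(-41/21) = 2 - 82/21 = -40/21)
(C(811) + y(-1146, -1259)) + 1185640/137092 = (-299 - 40/21) + 1185640/137092 = -6319/21 + 1185640*(1/137092) = -6319/21 + 296410/34273 = -210346477/719733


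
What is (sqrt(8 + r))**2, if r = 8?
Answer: 16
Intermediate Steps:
(sqrt(8 + r))**2 = (sqrt(8 + 8))**2 = (sqrt(16))**2 = 4**2 = 16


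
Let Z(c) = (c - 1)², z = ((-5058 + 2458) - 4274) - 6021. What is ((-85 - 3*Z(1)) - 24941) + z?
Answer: -37921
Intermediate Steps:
z = -12895 (z = (-2600 - 4274) - 6021 = -6874 - 6021 = -12895)
Z(c) = (-1 + c)²
((-85 - 3*Z(1)) - 24941) + z = ((-85 - 3*(-1 + 1)²) - 24941) - 12895 = ((-85 - 3*0²) - 24941) - 12895 = ((-85 - 3*0) - 24941) - 12895 = ((-85 + 0) - 24941) - 12895 = (-85 - 24941) - 12895 = -25026 - 12895 = -37921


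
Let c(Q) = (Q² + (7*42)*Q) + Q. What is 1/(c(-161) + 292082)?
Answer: 1/270508 ≈ 3.6967e-6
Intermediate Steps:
c(Q) = Q² + 295*Q (c(Q) = (Q² + 294*Q) + Q = Q² + 295*Q)
1/(c(-161) + 292082) = 1/(-161*(295 - 161) + 292082) = 1/(-161*134 + 292082) = 1/(-21574 + 292082) = 1/270508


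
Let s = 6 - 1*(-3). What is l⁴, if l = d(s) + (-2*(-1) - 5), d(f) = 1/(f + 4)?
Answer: 2085136/28561 ≈ 73.006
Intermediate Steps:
s = 9 (s = 6 + 3 = 9)
d(f) = 1/(4 + f)
l = -38/13 (l = 1/(4 + 9) + (-2*(-1) - 5) = 1/13 + (2 - 5) = 1/13 - 3 = -38/13 ≈ -2.9231)
l⁴ = (-38/13)⁴ = 2085136/28561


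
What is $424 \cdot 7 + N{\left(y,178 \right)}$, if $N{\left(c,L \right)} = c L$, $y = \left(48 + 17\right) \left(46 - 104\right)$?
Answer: $-668092$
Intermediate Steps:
$y = -3770$ ($y = 65 \left(-58\right) = -3770$)
$N{\left(c,L \right)} = L c$
$424 \cdot 7 + N{\left(y,178 \right)} = 424 \cdot 7 + 178 \left(-3770\right) = 2968 - 671060 = -668092$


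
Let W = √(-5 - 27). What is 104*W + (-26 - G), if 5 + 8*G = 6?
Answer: -209/8 + 416*I*√2 ≈ -26.125 + 588.31*I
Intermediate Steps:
G = ⅛ (G = -5/8 + (⅛)*6 = -5/8 + ¾ = ⅛ ≈ 0.12500)
W = 4*I*√2 (W = √(-32) = 4*I*√2 ≈ 5.6569*I)
104*W + (-26 - G) = 104*(4*I*√2) + (-26 - 1*⅛) = 416*I*√2 + (-26 - ⅛) = 416*I*√2 - 209/8 = -209/8 + 416*I*√2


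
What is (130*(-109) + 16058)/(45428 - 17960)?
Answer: 472/6867 ≈ 0.068735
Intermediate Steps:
(130*(-109) + 16058)/(45428 - 17960) = (-14170 + 16058)/27468 = 1888*(1/27468) = 472/6867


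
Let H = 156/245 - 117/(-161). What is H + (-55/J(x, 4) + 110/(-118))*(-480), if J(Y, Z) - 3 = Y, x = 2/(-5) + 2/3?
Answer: 2836077297/332465 ≈ 8530.5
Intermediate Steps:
x = 4/15 (x = 2*(-⅕) + 2*(⅓) = -⅖ + ⅔ = 4/15 ≈ 0.26667)
J(Y, Z) = 3 + Y
H = 7683/5635 (H = 156*(1/245) - 117*(-1/161) = 156/245 + 117/161 = 7683/5635 ≈ 1.3634)
H + (-55/J(x, 4) + 110/(-118))*(-480) = 7683/5635 + (-55/(3 + 4/15) + 110/(-118))*(-480) = 7683/5635 + (-55/49/15 + 110*(-1/118))*(-480) = 7683/5635 + (-55*15/49 - 55/59)*(-480) = 7683/5635 + (-825/49 - 55/59)*(-480) = 7683/5635 - 51370/2891*(-480) = 7683/5635 + 24657600/2891 = 2836077297/332465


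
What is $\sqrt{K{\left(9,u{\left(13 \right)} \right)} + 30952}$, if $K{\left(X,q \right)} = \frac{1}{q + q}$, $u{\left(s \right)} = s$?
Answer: $\frac{3 \sqrt{2324842}}{26} \approx 175.93$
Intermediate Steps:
$K{\left(X,q \right)} = \frac{1}{2 q}$
$\sqrt{K{\left(9,u{\left(13 \right)} \right)} + 30952} = \sqrt{\frac{1}{2 \cdot 13} + 30952} = \sqrt{\frac{1}{2} \cdot \frac{1}{13} + 30952} = \sqrt{\frac{1}{26} + 30952} = \sqrt{\frac{804753}{26}} = \frac{3 \sqrt{2324842}}{26}$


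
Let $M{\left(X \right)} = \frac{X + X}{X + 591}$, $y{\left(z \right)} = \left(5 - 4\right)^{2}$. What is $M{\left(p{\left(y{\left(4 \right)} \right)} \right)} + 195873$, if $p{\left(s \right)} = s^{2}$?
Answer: $\frac{57978409}{296} \approx 1.9587 \cdot 10^{5}$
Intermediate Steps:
$y{\left(z \right)} = 1$ ($y{\left(z \right)} = 1^{2} = 1$)
$M{\left(X \right)} = \frac{2 X}{591 + X}$
$M{\left(p{\left(y{\left(4 \right)} \right)} \right)} + 195873 = \frac{2 \cdot 1^{2}}{591 + 1^{2}} + 195873 = 2 \cdot 1 \frac{1}{591 + 1} + 195873 = 2 \cdot 1 \cdot \frac{1}{592} + 195873 = \frac{1}{296} + 195873 = \frac{57978409}{296}$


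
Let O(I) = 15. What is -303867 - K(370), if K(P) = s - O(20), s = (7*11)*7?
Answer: -304391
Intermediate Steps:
s = 539 (s = 77*7 = 539)
K(P) = 524 (K(P) = 539 - 1*15 = 539 - 15 = 524)
-303867 - K(370) = -303867 - 1*524 = -303867 - 524 = -304391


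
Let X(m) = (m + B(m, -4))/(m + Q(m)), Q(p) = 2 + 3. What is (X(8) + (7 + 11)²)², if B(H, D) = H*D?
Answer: 17539344/169 ≈ 1.0378e+5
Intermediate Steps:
Q(p) = 5
B(H, D) = D*H
X(m) = -3*m/(5 + m) (X(m) = (m - 4*m)/(m + 5) = (-3*m)/(5 + m) = -3*m/(5 + m))
(X(8) + (7 + 11)²)² = (-3*8/(5 + 8) + (7 + 11)²)² = (-3*8/13 + 18²)² = (-3*8*1/13 + 324)² = (-24/13 + 324)² = (4188/13)² = 17539344/169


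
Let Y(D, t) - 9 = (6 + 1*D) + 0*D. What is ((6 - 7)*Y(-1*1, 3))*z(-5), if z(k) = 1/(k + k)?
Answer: 7/5 ≈ 1.4000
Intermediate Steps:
Y(D, t) = 15 + D (Y(D, t) = 9 + ((6 + 1*D) + 0*D) = 9 + ((6 + D) + 0) = 9 + (6 + D) = 15 + D)
z(k) = 1/(2*k)
((6 - 7)*Y(-1*1, 3))*z(-5) = ((6 - 7)*(15 - 1*1))*((1/2)/(-5)) = (-(15 - 1))*((1/2)*(-1/5)) = -1*14*(-1/10) = -14*(-1/10) = 7/5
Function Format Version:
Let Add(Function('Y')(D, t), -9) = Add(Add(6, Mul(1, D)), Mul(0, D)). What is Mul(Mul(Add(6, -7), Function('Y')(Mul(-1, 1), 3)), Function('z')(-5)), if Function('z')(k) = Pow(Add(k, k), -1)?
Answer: Rational(7, 5) ≈ 1.4000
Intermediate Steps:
Function('Y')(D, t) = Add(15, D) (Function('Y')(D, t) = Add(9, Add(Add(6, Mul(1, D)), Mul(0, D))) = Add(9, Add(Add(6, D), 0)) = Add(9, Add(6, D)) = Add(15, D))
Function('z')(k) = Mul(Rational(1, 2), Pow(k, -1)) (Function('z')(k) = Pow(Mul(2, k), -1) = Mul(Rational(1, 2), Pow(k, -1)))
Mul(Mul(Add(6, -7), Function('Y')(Mul(-1, 1), 3)), Function('z')(-5)) = Mul(Mul(Add(6, -7), Add(15, Mul(-1, 1))), Mul(Rational(1, 2), Pow(-5, -1))) = Mul(Mul(-1, Add(15, -1)), Mul(Rational(1, 2), Rational(-1, 5))) = Mul(Mul(-1, 14), Rational(-1, 10)) = Mul(-14, Rational(-1, 10)) = Rational(7, 5)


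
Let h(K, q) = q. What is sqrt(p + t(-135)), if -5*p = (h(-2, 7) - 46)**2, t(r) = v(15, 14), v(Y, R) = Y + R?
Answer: 4*I*sqrt(430)/5 ≈ 16.589*I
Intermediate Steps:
v(Y, R) = R + Y
t(r) = 29 (t(r) = 14 + 15 = 29)
p = -1521/5 (p = -(7 - 46)**2/5 = -1/5*(-39)**2 = -1/5*1521 = -1521/5 ≈ -304.20)
sqrt(p + t(-135)) = sqrt(-1521/5 + 29) = sqrt(-1376/5) = 4*I*sqrt(430)/5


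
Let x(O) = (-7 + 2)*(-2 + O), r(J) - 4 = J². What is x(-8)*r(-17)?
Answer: 14650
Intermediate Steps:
r(J) = 4 + J²
x(O) = 10 - 5*O (x(O) = -5*(-2 + O) = 10 - 5*O)
x(-8)*r(-17) = (10 - 5*(-8))*(4 + (-17)²) = (10 + 40)*(4 + 289) = 50*293 = 14650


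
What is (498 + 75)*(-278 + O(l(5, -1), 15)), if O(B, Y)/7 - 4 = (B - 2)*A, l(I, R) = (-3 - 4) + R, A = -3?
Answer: -22920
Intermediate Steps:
l(I, R) = -7 + R
O(B, Y) = 70 - 21*B (O(B, Y) = 28 + 7*((B - 2)*(-3)) = 28 + 7*((-2 + B)*(-3)) = 28 + 7*(6 - 3*B) = 28 + (42 - 21*B) = 70 - 21*B)
(498 + 75)*(-278 + O(l(5, -1), 15)) = (498 + 75)*(-278 + (70 - 21*(-7 - 1))) = 573*(-278 + (70 - 21*(-8))) = 573*(-278 + (70 + 168)) = 573*(-278 + 238) = 573*(-40) = -22920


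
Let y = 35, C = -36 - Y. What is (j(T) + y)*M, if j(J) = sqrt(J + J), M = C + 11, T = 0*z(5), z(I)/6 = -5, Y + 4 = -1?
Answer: -700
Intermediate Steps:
Y = -5 (Y = -4 - 1 = -5)
C = -31 (C = -36 - 1*(-5) = -36 + 5 = -31)
z(I) = -30 (z(I) = 6*(-5) = -30)
T = 0 (T = 0*(-30) = 0)
M = -20 (M = -31 + 11 = -20)
j(J) = sqrt(2)*sqrt(J) (j(J) = sqrt(2*J) = sqrt(2)*sqrt(J))
(j(T) + y)*M = (sqrt(2)*sqrt(0) + 35)*(-20) = (sqrt(2)*0 + 35)*(-20) = (0 + 35)*(-20) = 35*(-20) = -700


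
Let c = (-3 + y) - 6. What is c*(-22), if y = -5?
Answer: 308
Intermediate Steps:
c = -14 (c = (-3 - 5) - 6 = -8 - 6 = -14)
c*(-22) = -14*(-22) = 308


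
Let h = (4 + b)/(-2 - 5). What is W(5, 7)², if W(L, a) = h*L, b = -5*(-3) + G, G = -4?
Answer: 5625/49 ≈ 114.80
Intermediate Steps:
b = 11 (b = -5*(-3) - 4 = 15 - 4 = 11)
h = -15/7 (h = (4 + 11)/(-2 - 5) = 15/(-7) = 15*(-⅐) = -15/7 ≈ -2.1429)
W(L, a) = -15*L/7
W(5, 7)² = (-15/7*5)² = (-75/7)² = 5625/49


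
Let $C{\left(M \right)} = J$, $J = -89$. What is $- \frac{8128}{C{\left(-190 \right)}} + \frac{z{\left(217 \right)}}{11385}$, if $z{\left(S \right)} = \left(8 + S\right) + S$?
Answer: $\frac{92576618}{1013265} \approx 91.365$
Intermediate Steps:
$z{\left(S \right)} = 8 + 2 S$
$C{\left(M \right)} = -89$
$- \frac{8128}{C{\left(-190 \right)}} + \frac{z{\left(217 \right)}}{11385} = - \frac{8128}{-89} + \frac{8 + 2 \cdot 217}{11385} = \left(-8128\right) \left(- \frac{1}{89}\right) + \left(8 + 434\right) \frac{1}{11385} = \frac{8128}{89} + 442 \cdot \frac{1}{11385} = \frac{8128}{89} + \frac{442}{11385} = \frac{92576618}{1013265}$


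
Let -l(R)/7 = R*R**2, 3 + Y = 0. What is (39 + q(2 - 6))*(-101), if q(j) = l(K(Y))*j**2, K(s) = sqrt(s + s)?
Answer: -3939 - 67872*I*sqrt(6) ≈ -3939.0 - 1.6625e+5*I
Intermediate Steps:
Y = -3 (Y = -3 + 0 = -3)
K(s) = sqrt(2)*sqrt(s) (K(s) = sqrt(2*s) = sqrt(2)*sqrt(s))
l(R) = -7*R**3 (l(R) = -7*R*R**2 = -7*R**3)
q(j) = 42*I*sqrt(6)*j**2 (q(j) = (-7*(-6*I*sqrt(6)))*j**2 = (-(-42)*I*sqrt(6))*j**2 = (42*I*sqrt(6))*j**2 = 42*I*sqrt(6)*j**2)
(39 + q(2 - 6))*(-101) = (39 + 42*I*sqrt(6)*(2 - 6)**2)*(-101) = (39 + 42*I*sqrt(6)*(-4)**2)*(-101) = (39 + 42*I*sqrt(6)*16)*(-101) = (39 + 672*I*sqrt(6))*(-101) = -3939 - 67872*I*sqrt(6)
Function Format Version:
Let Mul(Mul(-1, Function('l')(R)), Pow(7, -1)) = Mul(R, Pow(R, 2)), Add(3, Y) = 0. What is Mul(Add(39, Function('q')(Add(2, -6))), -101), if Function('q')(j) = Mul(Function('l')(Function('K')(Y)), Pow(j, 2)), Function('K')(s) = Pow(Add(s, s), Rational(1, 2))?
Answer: Add(-3939, Mul(-67872, I, Pow(6, Rational(1, 2)))) ≈ Add(-3939.0, Mul(-1.6625e+5, I))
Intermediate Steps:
Y = -3 (Y = Add(-3, 0) = -3)
Function('K')(s) = Mul(Pow(2, Rational(1, 2)), Pow(s, Rational(1, 2))) (Function('K')(s) = Pow(Mul(2, s), Rational(1, 2)) = Mul(Pow(2, Rational(1, 2)), Pow(s, Rational(1, 2))))
Function('l')(R) = Mul(-7, Pow(R, 3)) (Function('l')(R) = Mul(-7, Mul(R, Pow(R, 2))) = Mul(-7, Pow(R, 3)))
Function('q')(j) = Mul(42, I, Pow(6, Rational(1, 2)), Pow(j, 2)) (Function('q')(j) = Mul(Mul(-7, Pow(Mul(Pow(2, Rational(1, 2)), Pow(-3, Rational(1, 2))), 3)), Pow(j, 2)) = Mul(Mul(-7, Pow(Mul(Pow(2, Rational(1, 2)), Mul(I, Pow(3, Rational(1, 2)))), 3)), Pow(j, 2)) = Mul(Mul(-7, Pow(Mul(I, Pow(6, Rational(1, 2))), 3)), Pow(j, 2)) = Mul(Mul(-7, Mul(-6, I, Pow(6, Rational(1, 2)))), Pow(j, 2)) = Mul(Mul(42, I, Pow(6, Rational(1, 2))), Pow(j, 2)) = Mul(42, I, Pow(6, Rational(1, 2)), Pow(j, 2)))
Mul(Add(39, Function('q')(Add(2, -6))), -101) = Mul(Add(39, Mul(42, I, Pow(6, Rational(1, 2)), Pow(Add(2, -6), 2))), -101) = Mul(Add(39, Mul(42, I, Pow(6, Rational(1, 2)), Pow(-4, 2))), -101) = Mul(Add(39, Mul(42, I, Pow(6, Rational(1, 2)), 16)), -101) = Mul(Add(39, Mul(672, I, Pow(6, Rational(1, 2)))), -101) = Add(-3939, Mul(-67872, I, Pow(6, Rational(1, 2))))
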